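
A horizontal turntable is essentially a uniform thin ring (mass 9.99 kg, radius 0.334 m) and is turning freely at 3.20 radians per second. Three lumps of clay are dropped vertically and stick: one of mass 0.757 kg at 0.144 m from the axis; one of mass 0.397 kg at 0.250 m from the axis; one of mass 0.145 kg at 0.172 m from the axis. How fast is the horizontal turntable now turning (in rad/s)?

No external torque acts about the axis; L_before = L_after.
I_p = (9.99)(0.334)² = 1.114 kg·m².
Added inertia Σmr² = (0.757)(0.144)² + (0.397)(0.250)² + (0.145)(0.172)² = 0.04480 kg·m²; I_f = 1.114 + 0.04480 = 1.159 kg·m².
ω_f = I_p ω_i / I_f = (1.114)(3.20) / 1.159 = 3.076 rad/s.

ω_f ≈ 3.08 rad/s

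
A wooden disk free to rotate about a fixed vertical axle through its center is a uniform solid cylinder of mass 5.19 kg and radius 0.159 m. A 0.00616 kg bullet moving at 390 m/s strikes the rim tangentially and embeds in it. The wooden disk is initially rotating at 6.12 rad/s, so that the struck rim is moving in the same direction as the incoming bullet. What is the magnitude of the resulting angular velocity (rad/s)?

About the axle the impulsive forces during the collision are internal, so angular momentum about that axis is conserved.
I_p = ½(5.19)(0.159)² = 0.06560 kg·m². Taking the sense of the bullet's angular momentum as positive, L_{bullet} = m v R = (0.00616)(390)(0.159) = 0.3820 kg·m²/s.
L_i = +I_p ω_p + m v R = +(0.06560)(6.12) + 0.3820 = 0.7835 kg·m²/s.
After sticking, I_f = I_p + m R² = 0.06560 + (0.00616)(0.159)² = 0.06576 kg·m².
ω_f = L_i / I_f = 0.7835 / 0.06576 = 11.91 rad/s.

|ω_f| ≈ 11.9 rad/s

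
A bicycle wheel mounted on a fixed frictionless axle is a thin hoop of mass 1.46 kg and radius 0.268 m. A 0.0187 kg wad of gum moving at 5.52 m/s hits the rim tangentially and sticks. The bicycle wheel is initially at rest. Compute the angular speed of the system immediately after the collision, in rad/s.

The axle reaction passes through the axle and exerts no torque about it; angular momentum about the axle is conserved through the impact.
I_p = (1.46)(0.268)² = 0.1049 kg·m². Taking the sense of the wad of gum's angular momentum as positive, L_{wad} = m v R = (0.0187)(5.52)(0.268) = 0.02766 kg·m²/s.
L_i = 0 + 0.02766 = 0.02766 kg·m²/s.
After sticking, I_f = I_p + m R² = 0.1049 + (0.0187)(0.268)² = 0.1062 kg·m².
ω_f = L_i / I_f = 0.02766 / 0.1062 = 0.2605 rad/s.

|ω_f| ≈ 0.260 rad/s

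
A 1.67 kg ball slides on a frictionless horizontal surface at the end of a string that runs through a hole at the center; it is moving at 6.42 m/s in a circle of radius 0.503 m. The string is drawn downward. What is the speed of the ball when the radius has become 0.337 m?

The only horizontal force on the mass is along the cord (radial), so it exerts no torque about the hole and angular momentum m v r is conserved.
v₂ = v₁ r₁ / r₂ = (6.42)(0.503) / (0.337) = 9.582 m/s.

v₂ ≈ 9.58 m/s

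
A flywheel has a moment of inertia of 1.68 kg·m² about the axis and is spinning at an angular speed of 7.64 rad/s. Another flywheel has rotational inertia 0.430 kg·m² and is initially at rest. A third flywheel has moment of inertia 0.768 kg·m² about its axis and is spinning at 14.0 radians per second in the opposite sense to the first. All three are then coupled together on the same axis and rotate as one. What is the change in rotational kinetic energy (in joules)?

ΔKE ≈ -124 J

The coupling torques are internal; angular momentum about the shared axis is conserved.
Taking A's sense as positive: L = (1.680)(7.64) − (0.7680)(14.0) = 2.083 kg·m²·rad/s.
Combined I = 1.680 + 0.4300 + 0.7680 = 2.878 kg·m².
ω_f = L / I = 2.083 / 2.878 = 0.7238 rad/s.
KE_i = ½ΣIω² = 124.3 J; KE_f = ½(2.878)(0.7238)² = 0.7539 J.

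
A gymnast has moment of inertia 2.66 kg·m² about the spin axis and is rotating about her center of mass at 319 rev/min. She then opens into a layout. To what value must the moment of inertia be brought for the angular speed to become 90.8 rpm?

No external torque acts about the spin axis, so angular momentum is conserved.
I₂ = I₁ω₁ / ω₂ = (2.66)(319) / (90.8) = 9.345 kg·m².

I₂ ≈ 9.35 kg·m²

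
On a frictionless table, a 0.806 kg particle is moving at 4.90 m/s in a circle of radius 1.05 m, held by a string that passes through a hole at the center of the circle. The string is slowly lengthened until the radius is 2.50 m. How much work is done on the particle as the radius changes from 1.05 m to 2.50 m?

The only horizontal force on the mass is along the cord (radial), so it exerts no torque about the hole and angular momentum m v r is conserved.
v₂ = v₁ r₁ / r₂ = (4.90)(1.05) / (2.50) = 2.058 m/s.
W = ΔKE = ½m(v₂² − v₁²) = -7.969 J.

W ≈ -7.97 J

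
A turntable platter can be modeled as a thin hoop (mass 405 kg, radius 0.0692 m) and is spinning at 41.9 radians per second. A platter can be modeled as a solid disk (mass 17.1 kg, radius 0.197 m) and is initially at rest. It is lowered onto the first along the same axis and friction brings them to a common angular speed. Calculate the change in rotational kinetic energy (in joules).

The coupling torques are internal; angular momentum about the shared axis is conserved.
Moments of inertia: I_A = (405)(0.0692)² = 1.939 kg·m²; I_B = ½(17.1)(0.197)² = 0.3318 kg·m².
Taking A's sense as positive: L = (1.939)(41.9) = 81.26 kg·m²·rad/s.
Combined I = 1.939 + 0.3318 = 2.271 kg·m².
ω_f = L / I = 81.26 / 2.271 = 35.78 rad/s.
KE_i = ½ΣIω² = 1702 J; KE_f = ½(2.271)(35.78)² = 1454 J.

ΔKE ≈ -249 J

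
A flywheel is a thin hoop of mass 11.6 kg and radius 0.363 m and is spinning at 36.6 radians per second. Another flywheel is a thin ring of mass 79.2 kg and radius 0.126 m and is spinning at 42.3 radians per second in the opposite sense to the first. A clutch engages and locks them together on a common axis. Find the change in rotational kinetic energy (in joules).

ΔKE ≈ -2150 J

No external torque acts about the common axis, so total angular momentum is conserved.
Moments of inertia: I_A = (11.6)(0.363)² = 1.529 kg·m²; I_B = (79.2)(0.126)² = 1.257 kg·m².
Taking A's sense as positive: L = (1.529)(36.6) − (1.257)(42.3) = 2.757 kg·m²·rad/s.
Combined I = 1.529 + 1.257 = 2.786 kg·m².
ω_f = L / I = 2.757 / 2.786 = 0.9895 rad/s.
KE_i = ½ΣIω² = 2149 J; KE_f = ½(2.786)(0.9895)² = 1.364 J.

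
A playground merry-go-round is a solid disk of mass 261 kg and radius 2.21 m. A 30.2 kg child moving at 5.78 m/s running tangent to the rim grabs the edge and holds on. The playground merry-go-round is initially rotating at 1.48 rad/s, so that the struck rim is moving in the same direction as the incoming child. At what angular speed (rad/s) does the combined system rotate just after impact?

The axle reaction passes through the axle and exerts no torque about it; angular momentum about the axle is conserved through the impact.
I_p = ½(261)(2.21)² = 637.4 kg·m². Taking the sense of the child's angular momentum as positive, L_{child} = m v R = (30.2)(5.78)(2.21) = 385.8 kg·m²/s.
L_i = +I_p ω_p + m v R = +(637.4)(1.48) + 385.8 = 1329 kg·m²/s.
After sticking, I_f = I_p + m R² = 637.4 + (30.2)(2.21)² = 784.9 kg·m².
ω_f = L_i / I_f = 1329 / 784.9 = 1.693 rad/s.

|ω_f| ≈ 1.69 rad/s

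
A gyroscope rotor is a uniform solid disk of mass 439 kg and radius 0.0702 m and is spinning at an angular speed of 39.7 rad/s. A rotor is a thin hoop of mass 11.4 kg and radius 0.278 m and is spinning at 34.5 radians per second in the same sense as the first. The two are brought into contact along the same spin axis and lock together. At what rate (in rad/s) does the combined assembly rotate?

|ω_f| ≈ 37.4 rad/s

No external torque acts about the common axis, so total angular momentum is conserved.
Moments of inertia: I_A = ½(439)(0.0702)² = 1.082 kg·m²; I_B = (11.4)(0.278)² = 0.8810 kg·m².
Taking A's sense as positive: L = (1.082)(39.7) + (0.8810)(34.5) = 73.34 kg·m²·rad/s.
Combined I = 1.082 + 0.8810 = 1.963 kg·m².
ω_f = L / I = 73.34 / 1.963 = 37.37 rad/s.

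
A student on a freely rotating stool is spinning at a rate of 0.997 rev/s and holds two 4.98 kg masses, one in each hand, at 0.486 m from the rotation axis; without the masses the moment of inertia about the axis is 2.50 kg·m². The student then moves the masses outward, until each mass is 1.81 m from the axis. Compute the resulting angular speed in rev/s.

ω₂ ≈ 0.138 rev/s

Angular momentum about the spin axis is conserved since the torque about it is zero.
I₁ = 2.50 + 2(4.98)(0.486)² = 4.853 kg·m²; I₂ = 2.50 + 2(4.98)(1.81)² = 35.13 kg·m².
ω₂ = I₁ω₁ / I₂ = (4.853)(0.997 rev/s) / (35.13) = 0.1377 rev/s.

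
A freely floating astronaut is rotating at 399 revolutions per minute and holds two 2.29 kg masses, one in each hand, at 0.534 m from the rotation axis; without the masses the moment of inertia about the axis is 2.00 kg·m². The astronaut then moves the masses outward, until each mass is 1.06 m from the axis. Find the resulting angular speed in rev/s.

Angular momentum about the spin axis is conserved since the torque about it is zero.
I₁ = 2.00 + 2(2.29)(0.534)² = 3.306 kg·m²; I₂ = 2.00 + 2(2.29)(1.06)² = 7.146 kg·m².
ω₂ = I₁ω₁ / I₂ = (3.306)(399 rpm) / (7.146) = 184.6 rpm = 3.077 rev/s.

ω₂ ≈ 3.08 rev/s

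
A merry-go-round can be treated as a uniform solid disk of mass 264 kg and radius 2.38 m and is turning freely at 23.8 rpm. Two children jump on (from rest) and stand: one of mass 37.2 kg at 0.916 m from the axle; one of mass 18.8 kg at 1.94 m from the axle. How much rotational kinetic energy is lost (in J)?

No external torque acts about the axle; L_before = L_after.
I_p = ½(264)(2.38)² = 747.7 kg·m².
Added inertia Σmr² = (37.2)(0.916)² + (18.8)(1.94)² = 102.0 kg·m²; I_f = 747.7 + 102.0 = 849.7 kg·m².
ω_f = I_p ω_i / I_f = (747.7)(23.8) / 849.7 = 20.94 rpm.
KE_i = ½(747.7)(2.492 rad/s)² = 2322 J; KE_f = ½(849.7)(2.193)² = 2044 J.

energy lost ≈ 279 J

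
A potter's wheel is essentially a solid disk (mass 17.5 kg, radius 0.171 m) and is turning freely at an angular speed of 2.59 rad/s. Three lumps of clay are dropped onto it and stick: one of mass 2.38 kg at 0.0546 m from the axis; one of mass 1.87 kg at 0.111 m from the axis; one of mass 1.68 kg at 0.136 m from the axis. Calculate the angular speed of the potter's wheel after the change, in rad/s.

ω_f ≈ 2.09 rad/s

The added mass arrives with no angular momentum about the axis, and any external torque about the axis is negligible, so the system's angular momentum is conserved.
I_p = ½(17.5)(0.171)² = 0.2559 kg·m².
Added inertia Σmr² = (2.38)(0.0546)² + (1.87)(0.111)² + (1.68)(0.136)² = 0.06121 kg·m²; I_f = 0.2559 + 0.06121 = 0.3171 kg·m².
ω_f = I_p ω_i / I_f = (0.2559)(2.59) / 0.3171 = 2.090 rad/s.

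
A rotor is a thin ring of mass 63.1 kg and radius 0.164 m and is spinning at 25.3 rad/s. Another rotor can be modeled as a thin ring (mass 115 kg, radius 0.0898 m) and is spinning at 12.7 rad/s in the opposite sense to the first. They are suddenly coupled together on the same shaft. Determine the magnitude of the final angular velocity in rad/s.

The coupling torques are internal; angular momentum about the shared axis is conserved.
Moments of inertia: I_A = (63.1)(0.164)² = 1.697 kg·m²; I_B = (115)(0.0898)² = 0.9274 kg·m².
Taking A's sense as positive: L = (1.697)(25.3) − (0.9274)(12.7) = 31.16 kg·m²·rad/s.
Combined I = 1.697 + 0.9274 = 2.625 kg·m².
ω_f = L / I = 31.16 / 2.625 = 11.87 rad/s.

|ω_f| ≈ 11.9 rad/s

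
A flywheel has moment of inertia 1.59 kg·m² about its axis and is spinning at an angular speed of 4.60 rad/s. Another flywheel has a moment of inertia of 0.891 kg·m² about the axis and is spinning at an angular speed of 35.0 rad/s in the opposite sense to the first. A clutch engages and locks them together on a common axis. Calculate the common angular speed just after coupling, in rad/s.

|ω_f| ≈ 9.62 rad/s

The coupling torques are internal; angular momentum about the shared axis is conserved.
Taking A's sense as positive: L = (1.590)(4.60) − (0.8910)(35.0) = -23.87 kg·m²·rad/s.
Combined I = 1.590 + 0.8910 = 2.481 kg·m².
ω_f = L / I = -23.87 / 2.481 = -9.622 rad/s.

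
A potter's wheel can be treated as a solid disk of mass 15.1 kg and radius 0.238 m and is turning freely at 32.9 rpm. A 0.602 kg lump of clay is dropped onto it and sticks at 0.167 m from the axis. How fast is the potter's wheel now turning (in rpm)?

ω_f ≈ 31.7 rpm

The added mass arrives with no angular momentum about the axis, and any external torque about the axis is negligible, so the system's angular momentum is conserved.
I_p = ½(15.1)(0.238)² = 0.4277 kg·m².
Added inertia Σmr² = (0.602)(0.167)² = 0.01679 kg·m²; I_f = 0.4277 + 0.01679 = 0.4445 kg·m².
ω_f = I_p ω_i / I_f = (0.4277)(32.9) / 0.4445 = 31.66 rpm.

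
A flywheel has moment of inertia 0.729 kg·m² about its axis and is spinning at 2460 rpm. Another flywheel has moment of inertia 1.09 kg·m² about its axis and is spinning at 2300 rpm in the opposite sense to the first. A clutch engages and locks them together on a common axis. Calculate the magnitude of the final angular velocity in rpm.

No external torque acts about the common axis, so total angular momentum is conserved.
Taking A's sense as positive: L = (0.7290)(2460) − (1.090)(2300) = -713.7 kg·m²·rpm.
Combined I = 0.7290 + 1.090 = 1.819 kg·m².
ω_f = L / I = -713.7 / 1.819 = -392.3 rpm.

|ω_f| ≈ 392 rpm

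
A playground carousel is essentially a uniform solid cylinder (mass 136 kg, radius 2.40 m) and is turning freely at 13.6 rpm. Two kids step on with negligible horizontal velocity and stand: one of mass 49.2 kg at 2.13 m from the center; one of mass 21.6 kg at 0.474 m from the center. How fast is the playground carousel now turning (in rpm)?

ω_f ≈ 8.60 rpm

No external torque acts about the center; L_before = L_after.
I_p = ½(136)(2.40)² = 391.7 kg·m².
Added inertia Σmr² = (49.2)(2.13)² + (21.6)(0.474)² = 228.1 kg·m²; I_f = 391.7 + 228.1 = 619.7 kg·m².
ω_f = I_p ω_i / I_f = (391.7)(13.6) / 619.7 = 8.595 rpm.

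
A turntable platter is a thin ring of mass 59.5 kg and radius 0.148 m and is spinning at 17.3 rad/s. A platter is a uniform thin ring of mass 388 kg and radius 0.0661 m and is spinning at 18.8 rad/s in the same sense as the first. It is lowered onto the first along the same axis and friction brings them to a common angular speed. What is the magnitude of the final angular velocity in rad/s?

|ω_f| ≈ 18.1 rad/s

The coupling torques are internal; angular momentum about the shared axis is conserved.
Moments of inertia: I_A = (59.5)(0.148)² = 1.303 kg·m²; I_B = (388)(0.0661)² = 1.695 kg·m².
Taking A's sense as positive: L = (1.303)(17.3) + (1.695)(18.8) = 54.42 kg·m²·rad/s.
Combined I = 1.303 + 1.695 = 2.999 kg·m².
ω_f = L / I = 54.42 / 2.999 = 18.15 rad/s.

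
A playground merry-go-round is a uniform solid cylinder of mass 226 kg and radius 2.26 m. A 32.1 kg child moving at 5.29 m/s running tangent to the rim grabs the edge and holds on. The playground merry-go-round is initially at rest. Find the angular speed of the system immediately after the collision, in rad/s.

|ω_f| ≈ 0.518 rad/s

About the axle the impulsive forces during the collision are internal, so angular momentum about that axis is conserved.
I_p = ½(226)(2.26)² = 577.2 kg·m². Taking the sense of the child's angular momentum as positive, L_{child} = m v R = (32.1)(5.29)(2.26) = 383.8 kg·m²/s.
L_i = 0 + 383.8 = 383.8 kg·m²/s.
After sticking, I_f = I_p + m R² = 577.2 + (32.1)(2.26)² = 741.1 kg·m².
ω_f = L_i / I_f = 383.8 / 741.1 = 0.5178 rad/s.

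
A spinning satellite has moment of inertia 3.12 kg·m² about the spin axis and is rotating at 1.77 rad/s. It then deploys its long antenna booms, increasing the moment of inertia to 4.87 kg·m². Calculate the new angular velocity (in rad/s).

No external torque acts about the spin axis, so angular momentum is conserved.
ω₂ = I₁ω₁ / I₂ = (3.120)(1.77 rad/s) / (4.870) = 1.134 rad/s.

ω₂ ≈ 1.13 rad/s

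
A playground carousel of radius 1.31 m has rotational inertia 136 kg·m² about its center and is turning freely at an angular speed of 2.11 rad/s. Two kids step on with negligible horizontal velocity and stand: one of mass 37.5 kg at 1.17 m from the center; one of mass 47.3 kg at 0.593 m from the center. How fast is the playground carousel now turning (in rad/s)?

No external torque acts about the center; L_before = L_after.
Added inertia Σmr² = (37.5)(1.17)² + (47.3)(0.593)² = 67.97 kg·m²; I_f = 136.0 + 67.97 = 204.0 kg·m².
ω_f = I_p ω_i / I_f = (136.0)(2.11) / 204.0 = 1.407 rad/s.

ω_f ≈ 1.41 rad/s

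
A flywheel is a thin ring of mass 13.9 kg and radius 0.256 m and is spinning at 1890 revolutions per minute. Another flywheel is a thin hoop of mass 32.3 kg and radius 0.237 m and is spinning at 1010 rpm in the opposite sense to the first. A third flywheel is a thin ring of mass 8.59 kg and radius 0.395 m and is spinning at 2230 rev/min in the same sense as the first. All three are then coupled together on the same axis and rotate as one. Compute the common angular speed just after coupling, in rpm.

The coupling torques are internal; angular momentum about the shared axis is conserved.
Moments of inertia: I_A = (13.9)(0.256)² = 0.9110 kg·m²; I_B = (32.3)(0.237)² = 1.814 kg·m²; I_C = (8.59)(0.395)² = 1.340 kg·m².
Taking A's sense as positive: L = (0.9110)(1890) − (1.814)(1010) + (1.340)(2230) = 2878 kg·m²·rpm.
Combined I = 0.9110 + 1.814 + 1.340 = 4.065 kg·m².
ω_f = L / I = 2878 / 4.065 = 707.9 rpm.

|ω_f| ≈ 708 rpm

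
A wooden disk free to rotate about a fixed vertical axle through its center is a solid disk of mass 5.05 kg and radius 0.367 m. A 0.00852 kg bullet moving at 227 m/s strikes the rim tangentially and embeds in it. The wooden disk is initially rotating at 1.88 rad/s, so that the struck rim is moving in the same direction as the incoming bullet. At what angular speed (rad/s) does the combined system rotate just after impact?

|ω_f| ≈ 3.95 rad/s

About the axle the impulsive forces during the collision are internal, so angular momentum about that axis is conserved.
I_p = ½(5.05)(0.367)² = 0.3401 kg·m². Taking the sense of the bullet's angular momentum as positive, L_{bullet} = m v R = (0.00852)(227)(0.367) = 0.7098 kg·m²/s.
L_i = +I_p ω_p + m v R = +(0.3401)(1.88) + 0.7098 = 1.349 kg·m²/s.
After sticking, I_f = I_p + m R² = 0.3401 + (0.00852)(0.367)² = 0.3412 kg·m².
ω_f = L_i / I_f = 1.349 / 0.3412 = 3.954 rad/s.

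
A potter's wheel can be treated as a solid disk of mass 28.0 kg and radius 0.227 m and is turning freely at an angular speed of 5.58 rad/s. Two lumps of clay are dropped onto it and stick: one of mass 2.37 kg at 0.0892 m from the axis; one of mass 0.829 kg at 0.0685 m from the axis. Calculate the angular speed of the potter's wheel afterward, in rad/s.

ω_f ≈ 5.41 rad/s

The added mass arrives with no angular momentum about the axis, and any external torque about the axis is negligible, so the system's angular momentum is conserved.
I_p = ½(28.0)(0.227)² = 0.7214 kg·m².
Added inertia Σmr² = (2.37)(0.0892)² + (0.829)(0.0685)² = 0.02275 kg·m²; I_f = 0.7214 + 0.02275 = 0.7442 kg·m².
ω_f = I_p ω_i / I_f = (0.7214)(5.58) / 0.7442 = 5.409 rad/s.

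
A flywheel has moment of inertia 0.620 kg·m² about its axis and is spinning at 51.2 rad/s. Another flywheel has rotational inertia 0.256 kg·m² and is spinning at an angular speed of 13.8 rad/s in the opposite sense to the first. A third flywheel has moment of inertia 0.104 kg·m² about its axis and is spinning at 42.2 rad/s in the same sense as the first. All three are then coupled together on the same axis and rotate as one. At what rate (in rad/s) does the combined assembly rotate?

|ω_f| ≈ 33.3 rad/s

The coupling torques are internal; angular momentum about the shared axis is conserved.
Taking A's sense as positive: L = (0.6200)(51.2) − (0.2560)(13.8) + (0.1040)(42.2) = 32.60 kg·m²·rad/s.
Combined I = 0.6200 + 0.2560 + 0.1040 = 0.9800 kg·m².
ω_f = L / I = 32.60 / 0.9800 = 33.27 rad/s.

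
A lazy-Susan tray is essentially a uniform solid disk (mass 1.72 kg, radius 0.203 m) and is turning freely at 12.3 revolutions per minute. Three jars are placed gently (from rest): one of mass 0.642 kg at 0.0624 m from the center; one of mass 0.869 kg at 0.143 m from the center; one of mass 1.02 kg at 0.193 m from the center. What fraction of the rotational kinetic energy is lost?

fraction ≈ 0.622

No external torque acts about the center; L_before = L_after.
I_p = ½(1.72)(0.203)² = 0.03544 kg·m².
Added inertia Σmr² = (0.642)(0.0624)² + (0.869)(0.143)² + (1.02)(0.193)² = 0.05826 kg·m²; I_f = 0.03544 + 0.05826 = 0.09370 kg·m².
ω_f = I_p ω_i / I_f = (0.03544)(12.3) / 0.09370 = 4.652 rpm.
KE_i = ½(0.03544)(1.288 rad/s)² = 0.02940 J; KE_f = ½(0.09370)(0.4872)² = 0.01112 J.
Fraction lost = 0.6218.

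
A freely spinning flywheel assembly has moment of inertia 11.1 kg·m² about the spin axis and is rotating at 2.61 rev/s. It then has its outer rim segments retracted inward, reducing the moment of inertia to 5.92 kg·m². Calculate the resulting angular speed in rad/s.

ω₂ ≈ 30.7 rad/s

No external torque acts about the spin axis, so angular momentum is conserved.
ω₂ = I₁ω₁ / I₂ = (11.10)(2.61 rev/s) / (5.920) = 4.894 rev/s = 30.75 rad/s.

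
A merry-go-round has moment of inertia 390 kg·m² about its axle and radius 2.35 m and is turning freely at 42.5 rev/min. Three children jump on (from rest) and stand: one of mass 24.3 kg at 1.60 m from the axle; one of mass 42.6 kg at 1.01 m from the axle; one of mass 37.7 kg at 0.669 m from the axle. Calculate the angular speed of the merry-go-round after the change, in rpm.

The added mass arrives with no angular momentum about the axle, and any external torque about the axle is negligible, so the system's angular momentum is conserved.
Added inertia Σmr² = (24.3)(1.60)² + (42.6)(1.01)² + (37.7)(0.669)² = 122.5 kg·m²; I_f = 390.0 + 122.5 = 512.5 kg·m².
ω_f = I_p ω_i / I_f = (390.0)(42.5) / 512.5 = 32.34 rpm.

ω_f ≈ 32.3 rpm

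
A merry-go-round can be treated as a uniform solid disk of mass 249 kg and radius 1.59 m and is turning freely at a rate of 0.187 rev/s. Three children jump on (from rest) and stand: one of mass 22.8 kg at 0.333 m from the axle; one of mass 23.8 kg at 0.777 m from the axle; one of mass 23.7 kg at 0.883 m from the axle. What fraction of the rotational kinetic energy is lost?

No external torque acts about the axle; L_before = L_after.
I_p = ½(249)(1.59)² = 314.7 kg·m².
Added inertia Σmr² = (22.8)(0.333)² + (23.8)(0.777)² + (23.7)(0.883)² = 35.38 kg·m²; I_f = 314.7 + 35.38 = 350.1 kg·m².
ω_f = I_p ω_i / I_f = (314.7)(0.187) / 350.1 = 0.1681 rev/s.
KE_i = ½(314.7)(1.175 rad/s)² = 217.3 J; KE_f = ½(350.1)(1.056)² = 195.3 J.
Fraction lost = 0.1010.

fraction ≈ 0.101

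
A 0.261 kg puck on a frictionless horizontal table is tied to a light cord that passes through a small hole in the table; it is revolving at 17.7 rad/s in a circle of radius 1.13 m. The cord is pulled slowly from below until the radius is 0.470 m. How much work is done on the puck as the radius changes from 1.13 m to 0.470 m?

W ≈ 250 J

The constraining force is radial, so m r² ω about the center is conserved.
ω₂ = ω₁ (r₁/r₂)² = (17.7)(1.13/0.470)² = 102.3 rad/s.
W = ΔKE = ½m(v₂² − v₁²) = 249.6 J.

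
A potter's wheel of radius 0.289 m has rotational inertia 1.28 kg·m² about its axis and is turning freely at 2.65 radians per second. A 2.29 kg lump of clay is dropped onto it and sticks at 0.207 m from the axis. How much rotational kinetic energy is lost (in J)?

energy lost ≈ 0.320 J

The added mass arrives with no angular momentum about the axis, and any external torque about the axis is negligible, so the system's angular momentum is conserved.
Added inertia Σmr² = (2.29)(0.207)² = 0.09812 kg·m²; I_f = 1.280 + 0.09812 = 1.378 kg·m².
ω_f = I_p ω_i / I_f = (1.280)(2.65) / 1.378 = 2.461 rad/s.
KE_i = ½(1.280)(2.650 rad/s)² = 4.494 J; KE_f = ½(1.378)(2.461)² = 4.174 J.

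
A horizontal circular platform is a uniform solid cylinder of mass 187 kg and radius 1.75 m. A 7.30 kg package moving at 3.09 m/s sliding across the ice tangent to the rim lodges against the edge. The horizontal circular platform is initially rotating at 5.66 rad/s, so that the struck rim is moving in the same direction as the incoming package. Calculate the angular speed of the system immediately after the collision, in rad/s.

About the central axle the impulsive forces during the collision are internal, so angular momentum about that axis is conserved.
I_p = ½(187)(1.75)² = 286.3 kg·m². Taking the sense of the package's angular momentum as positive, L_{package} = m v R = (7.30)(3.09)(1.75) = 39.47 kg·m²/s.
L_i = +I_p ω_p + m v R = +(286.3)(5.66) + 39.47 = 1660 kg·m²/s.
After sticking, I_f = I_p + m R² = 286.3 + (7.30)(1.75)² = 308.7 kg·m².
ω_f = L_i / I_f = 1660 / 308.7 = 5.378 rad/s.

|ω_f| ≈ 5.38 rad/s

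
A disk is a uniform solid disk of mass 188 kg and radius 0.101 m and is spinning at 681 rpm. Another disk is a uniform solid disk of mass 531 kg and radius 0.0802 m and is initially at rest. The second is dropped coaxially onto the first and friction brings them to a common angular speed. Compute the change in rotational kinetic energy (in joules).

ΔKE ≈ -1560 J

The coupling torques are internal; angular momentum about the shared axis is conserved.
Moments of inertia: I_A = ½(188)(0.101)² = 0.9589 kg·m²; I_B = ½(531)(0.0802)² = 1.708 kg·m².
Taking A's sense as positive: L = (0.9589)(681) = 653.0 kg·m²·rpm.
Combined I = 0.9589 + 1.708 = 2.667 kg·m².
ω_f = L / I = 653.0 / 2.667 = 244.9 rpm.
KE_i = ½ΣIω² = 2438 J; KE_f = ½(2.667)(25.64)² = 876.8 J.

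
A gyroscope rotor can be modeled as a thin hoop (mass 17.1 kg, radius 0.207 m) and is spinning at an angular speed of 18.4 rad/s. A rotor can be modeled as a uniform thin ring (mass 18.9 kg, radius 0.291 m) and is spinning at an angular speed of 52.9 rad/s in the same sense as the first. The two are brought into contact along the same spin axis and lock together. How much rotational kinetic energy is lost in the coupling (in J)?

No external torque acts about the common axis, so total angular momentum is conserved.
Moments of inertia: I_A = (17.1)(0.207)² = 0.7327 kg·m²; I_B = (18.9)(0.291)² = 1.600 kg·m².
Taking A's sense as positive: L = (0.7327)(18.4) + (1.600)(52.9) = 98.15 kg·m²·rad/s.
Combined I = 0.7327 + 1.600 = 2.333 kg·m².
ω_f = L / I = 98.15 / 2.333 = 42.07 rad/s.
KE_i = ½ΣIω² = 2363 J; KE_f = ½(2.333)(42.07)² = 2064 J.

ΔKE lost ≈ 299 J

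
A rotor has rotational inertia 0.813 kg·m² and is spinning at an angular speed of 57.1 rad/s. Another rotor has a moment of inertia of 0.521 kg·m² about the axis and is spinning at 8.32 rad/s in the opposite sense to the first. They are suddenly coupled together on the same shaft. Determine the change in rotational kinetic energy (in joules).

ΔKE ≈ -679 J

The coupling torques are internal; angular momentum about the shared axis is conserved.
Taking A's sense as positive: L = (0.8130)(57.1) − (0.5210)(8.32) = 42.09 kg·m²·rad/s.
Combined I = 0.8130 + 0.5210 = 1.334 kg·m².
ω_f = L / I = 42.09 / 1.334 = 31.55 rad/s.
KE_i = ½ΣIω² = 1343 J; KE_f = ½(1.334)(31.55)² = 663.9 J.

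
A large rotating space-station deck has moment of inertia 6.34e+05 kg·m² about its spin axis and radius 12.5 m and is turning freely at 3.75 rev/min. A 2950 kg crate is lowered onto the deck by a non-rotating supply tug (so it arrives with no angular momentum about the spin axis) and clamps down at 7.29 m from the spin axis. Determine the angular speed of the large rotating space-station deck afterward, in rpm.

ω_f ≈ 3.01 rpm

No external torque acts about the spin axis; L_before = L_after.
Added inertia Σmr² = (2950)(7.29)² = 1.568e+05 kg·m²; I_f = 6.340e+05 + 1.568e+05 = 7.908e+05 kg·m².
ω_f = I_p ω_i / I_f = (6.340e+05)(3.75) / 7.908e+05 = 3.007 rpm.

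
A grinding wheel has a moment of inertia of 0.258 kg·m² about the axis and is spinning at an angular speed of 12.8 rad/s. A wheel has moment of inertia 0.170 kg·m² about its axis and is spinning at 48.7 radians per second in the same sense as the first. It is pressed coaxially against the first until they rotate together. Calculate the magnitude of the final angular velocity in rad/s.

No external torque acts about the common axis, so total angular momentum is conserved.
Taking A's sense as positive: L = (0.2580)(12.8) + (0.1700)(48.7) = 11.58 kg·m²·rad/s.
Combined I = 0.2580 + 0.1700 = 0.4280 kg·m².
ω_f = L / I = 11.58 / 0.4280 = 27.06 rad/s.

|ω_f| ≈ 27.1 rad/s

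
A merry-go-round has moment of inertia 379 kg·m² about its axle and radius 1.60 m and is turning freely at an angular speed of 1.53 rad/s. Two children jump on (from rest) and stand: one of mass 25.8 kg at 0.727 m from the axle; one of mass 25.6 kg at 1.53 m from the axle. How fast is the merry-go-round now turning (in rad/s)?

No external torque acts about the axle; L_before = L_after.
Added inertia Σmr² = (25.8)(0.727)² + (25.6)(1.53)² = 73.56 kg·m²; I_f = 379.0 + 73.56 = 452.6 kg·m².
ω_f = I_p ω_i / I_f = (379.0)(1.53) / 452.6 = 1.281 rad/s.

ω_f ≈ 1.28 rad/s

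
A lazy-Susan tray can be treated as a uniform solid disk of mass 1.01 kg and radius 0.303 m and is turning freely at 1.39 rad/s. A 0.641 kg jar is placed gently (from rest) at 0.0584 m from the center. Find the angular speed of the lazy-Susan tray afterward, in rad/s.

No external torque acts about the center; L_before = L_after.
I_p = ½(1.01)(0.303)² = 0.04636 kg·m².
Added inertia Σmr² = (0.641)(0.0584)² = 0.002186 kg·m²; I_f = 0.04636 + 0.002186 = 0.04855 kg·m².
ω_f = I_p ω_i / I_f = (0.04636)(1.39) / 0.04855 = 1.327 rad/s.

ω_f ≈ 1.33 rad/s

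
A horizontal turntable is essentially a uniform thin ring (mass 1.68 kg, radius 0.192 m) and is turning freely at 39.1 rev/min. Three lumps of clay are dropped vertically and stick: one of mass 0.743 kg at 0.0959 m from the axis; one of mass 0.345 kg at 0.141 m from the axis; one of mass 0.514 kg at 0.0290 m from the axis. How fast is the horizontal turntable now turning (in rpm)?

The added mass arrives with no angular momentum about the axis, and any external torque about the axis is negligible, so the system's angular momentum is conserved.
I_p = (1.68)(0.192)² = 0.06193 kg·m².
Added inertia Σmr² = (0.743)(0.0959)² + (0.345)(0.141)² + (0.514)(0.0290)² = 0.01412 kg·m²; I_f = 0.06193 + 0.01412 = 0.07606 kg·m².
ω_f = I_p ω_i / I_f = (0.06193)(39.1) / 0.07606 = 31.84 rpm.

ω_f ≈ 31.8 rpm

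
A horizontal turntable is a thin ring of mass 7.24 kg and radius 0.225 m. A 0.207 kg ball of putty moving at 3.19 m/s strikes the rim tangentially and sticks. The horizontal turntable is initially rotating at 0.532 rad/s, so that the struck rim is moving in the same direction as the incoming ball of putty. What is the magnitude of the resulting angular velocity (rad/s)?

About the axle the impulsive forces during the collision are internal, so angular momentum about that axis is conserved.
I_p = (7.24)(0.225)² = 0.3665 kg·m². Taking the sense of the ball of putty's angular momentum as positive, L_{ball} = m v R = (0.207)(3.19)(0.225) = 0.1486 kg·m²/s.
L_i = +I_p ω_p + m v R = +(0.3665)(0.532) + 0.1486 = 0.3436 kg·m²/s.
After sticking, I_f = I_p + m R² = 0.3665 + (0.207)(0.225)² = 0.3770 kg·m².
ω_f = L_i / I_f = 0.3436 / 0.3770 = 0.9113 rad/s.

|ω_f| ≈ 0.911 rad/s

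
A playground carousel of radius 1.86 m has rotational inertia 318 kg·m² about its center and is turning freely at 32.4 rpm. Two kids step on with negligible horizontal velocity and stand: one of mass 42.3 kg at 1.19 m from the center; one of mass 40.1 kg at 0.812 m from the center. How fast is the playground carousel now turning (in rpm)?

No external torque acts about the center; L_before = L_after.
Added inertia Σmr² = (42.3)(1.19)² + (40.1)(0.812)² = 86.34 kg·m²; I_f = 318.0 + 86.34 = 404.3 kg·m².
ω_f = I_p ω_i / I_f = (318.0)(32.4) / 404.3 = 25.48 rpm.

ω_f ≈ 25.5 rpm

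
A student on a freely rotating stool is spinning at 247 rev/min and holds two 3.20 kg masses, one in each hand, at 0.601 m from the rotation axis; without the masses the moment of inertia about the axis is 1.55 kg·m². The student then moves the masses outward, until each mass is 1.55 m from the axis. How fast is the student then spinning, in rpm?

Angular momentum about the spin axis is conserved since the torque about it is zero.
I₁ = 1.55 + 2(3.20)(0.601)² = 3.862 kg·m²; I₂ = 1.55 + 2(3.20)(1.55)² = 16.93 kg·m².
ω₂ = I₁ω₁ / I₂ = (3.862)(247 rpm) / (16.93) = 56.35 rpm.

ω₂ ≈ 56.4 rpm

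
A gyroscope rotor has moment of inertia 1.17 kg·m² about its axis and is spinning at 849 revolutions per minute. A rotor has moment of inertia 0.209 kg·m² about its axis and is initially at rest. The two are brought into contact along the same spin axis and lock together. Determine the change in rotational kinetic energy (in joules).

No external torque acts about the common axis, so total angular momentum is conserved.
Taking A's sense as positive: L = (1.170)(849) = 993.3 kg·m²·rpm.
Combined I = 1.170 + 0.2090 = 1.379 kg·m².
ω_f = L / I = 993.3 / 1.379 = 720.3 rpm.
KE_i = ½ΣIω² = 4624 J; KE_f = ½(1.379)(75.43)² = 3923 J.

ΔKE ≈ -701 J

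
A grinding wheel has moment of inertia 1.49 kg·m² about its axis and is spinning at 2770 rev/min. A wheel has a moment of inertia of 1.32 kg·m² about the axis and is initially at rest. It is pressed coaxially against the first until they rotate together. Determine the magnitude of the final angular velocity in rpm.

|ω_f| ≈ 1470 rpm

No external torque acts about the common axis, so total angular momentum is conserved.
Taking A's sense as positive: L = (1.490)(2770) = 4127 kg·m²·rpm.
Combined I = 1.490 + 1.320 = 2.810 kg·m².
ω_f = L / I = 4127 / 2.810 = 1469 rpm.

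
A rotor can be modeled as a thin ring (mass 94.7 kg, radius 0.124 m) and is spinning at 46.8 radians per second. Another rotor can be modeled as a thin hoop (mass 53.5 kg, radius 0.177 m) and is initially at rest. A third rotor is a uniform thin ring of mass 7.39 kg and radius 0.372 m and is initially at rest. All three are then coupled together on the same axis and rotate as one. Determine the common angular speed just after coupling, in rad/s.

No external torque acts about the common axis, so total angular momentum is conserved.
Moments of inertia: I_A = (94.7)(0.124)² = 1.456 kg·m²; I_B = (53.5)(0.177)² = 1.676 kg·m²; I_C = (7.39)(0.372)² = 1.023 kg·m².
Taking A's sense as positive: L = (1.456)(46.8) = 68.15 kg·m²·rad/s.
Combined I = 1.456 + 1.676 + 1.023 = 4.155 kg·m².
ω_f = L / I = 68.15 / 4.155 = 16.40 rad/s.

|ω_f| ≈ 16.4 rad/s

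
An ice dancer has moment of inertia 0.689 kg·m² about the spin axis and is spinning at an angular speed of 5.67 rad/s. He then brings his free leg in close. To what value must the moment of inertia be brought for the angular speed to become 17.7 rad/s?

I₂ ≈ 0.221 kg·m²

No external torque acts about the spin axis, so angular momentum is conserved.
I₂ = I₁ω₁ / ω₂ = (0.689)(5.67) / (17.7) = 0.2207 kg·m².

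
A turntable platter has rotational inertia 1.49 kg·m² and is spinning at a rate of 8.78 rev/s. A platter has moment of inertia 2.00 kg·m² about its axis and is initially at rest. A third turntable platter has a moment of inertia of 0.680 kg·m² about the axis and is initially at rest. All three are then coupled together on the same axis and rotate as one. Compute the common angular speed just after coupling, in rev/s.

The coupling torques are internal; angular momentum about the shared axis is conserved.
Taking A's sense as positive: L = (1.490)(8.78) = 13.08 kg·m²·rev/s.
Combined I = 1.490 + 2.000 + 0.6800 = 4.170 kg·m².
ω_f = L / I = 13.08 / 4.170 = 3.137 rev/s.

|ω_f| ≈ 3.14 rev/s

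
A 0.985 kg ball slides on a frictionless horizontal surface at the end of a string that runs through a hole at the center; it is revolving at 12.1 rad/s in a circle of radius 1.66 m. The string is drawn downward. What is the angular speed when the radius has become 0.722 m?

No torque about the axis ⇒ m r₁² ω₁ = m r₂² ω₂.
ω₂ = ω₁ (r₁/r₂)² = (12.1)(1.66/0.722)² = 63.96 rad/s.

ω₂ ≈ 64.0 rad/s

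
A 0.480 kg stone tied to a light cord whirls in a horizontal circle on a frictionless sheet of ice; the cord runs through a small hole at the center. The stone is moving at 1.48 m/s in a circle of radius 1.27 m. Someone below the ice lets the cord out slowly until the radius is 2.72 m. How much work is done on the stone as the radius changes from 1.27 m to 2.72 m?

W ≈ -0.411 J

Central (radial) force ⇒ zero torque about the center ⇒ m v r is constant.
v₂ = v₁ r₁ / r₂ = (1.48)(1.27) / (2.72) = 0.6910 m/s.
W = ΔKE = ½m(v₂² − v₁²) = -0.4111 J.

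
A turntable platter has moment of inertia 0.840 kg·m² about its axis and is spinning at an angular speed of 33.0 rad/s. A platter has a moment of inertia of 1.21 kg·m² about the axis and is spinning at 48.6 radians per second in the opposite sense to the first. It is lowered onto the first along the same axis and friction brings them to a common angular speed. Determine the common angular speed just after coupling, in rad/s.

The coupling torques are internal; angular momentum about the shared axis is conserved.
Taking A's sense as positive: L = (0.8400)(33.0) − (1.210)(48.6) = -31.09 kg·m²·rad/s.
Combined I = 0.8400 + 1.210 = 2.050 kg·m².
ω_f = L / I = -31.09 / 2.050 = -15.16 rad/s.

|ω_f| ≈ 15.2 rad/s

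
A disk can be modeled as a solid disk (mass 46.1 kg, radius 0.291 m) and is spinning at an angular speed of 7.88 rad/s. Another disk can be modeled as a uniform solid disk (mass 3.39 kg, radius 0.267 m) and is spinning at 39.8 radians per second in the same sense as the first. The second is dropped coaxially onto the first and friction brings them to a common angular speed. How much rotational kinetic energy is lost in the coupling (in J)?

ΔKE lost ≈ 58.0 J

The coupling torques are internal; angular momentum about the shared axis is conserved.
Moments of inertia: I_A = ½(46.1)(0.291)² = 1.952 kg·m²; I_B = ½(3.39)(0.267)² = 0.1208 kg·m².
Taking A's sense as positive: L = (1.952)(7.88) + (0.1208)(39.8) = 20.19 kg·m²·rad/s.
Combined I = 1.952 + 0.1208 = 2.073 kg·m².
ω_f = L / I = 20.19 / 2.073 = 9.741 rad/s.
KE_i = ½ΣIω² = 156.3 J; KE_f = ½(2.073)(9.741)² = 98.33 J.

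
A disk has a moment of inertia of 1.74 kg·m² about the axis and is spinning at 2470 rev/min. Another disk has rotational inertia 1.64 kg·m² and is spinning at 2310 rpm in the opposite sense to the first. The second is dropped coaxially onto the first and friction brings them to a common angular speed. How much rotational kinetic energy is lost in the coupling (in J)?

The coupling torques are internal; angular momentum about the shared axis is conserved.
Taking A's sense as positive: L = (1.740)(2470) − (1.640)(2310) = 509.4 kg·m²·rpm.
Combined I = 1.740 + 1.640 = 3.380 kg·m².
ω_f = L / I = 509.4 / 3.380 = 150.7 rpm.
KE_i = ½ΣIω² = 1.062e+05 J; KE_f = ½(3.380)(15.78)² = 420.9 J.

ΔKE lost ≈ 1.06e+05 J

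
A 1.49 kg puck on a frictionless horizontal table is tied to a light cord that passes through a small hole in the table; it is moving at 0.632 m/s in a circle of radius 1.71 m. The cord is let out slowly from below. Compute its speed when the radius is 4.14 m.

Central (radial) force ⇒ zero torque about the center ⇒ m v r is constant.
v₂ = v₁ r₁ / r₂ = (0.632)(1.71) / (4.14) = 0.2610 m/s.

v₂ ≈ 0.261 m/s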